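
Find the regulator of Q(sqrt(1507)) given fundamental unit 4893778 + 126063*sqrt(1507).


epsilon = 4893778 + 126063*sqrt(1507)
= 9.7876e+06
R = ln(9.7876e+06)
= 16.0966

16.0966


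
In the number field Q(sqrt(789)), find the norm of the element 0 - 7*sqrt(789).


N(a + b*sqrt(d)) = a^2 - d*b^2
= (0)^2 - (789)*(-7)^2
= 0 - 38661
= -38661

-38661


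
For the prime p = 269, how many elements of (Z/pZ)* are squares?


For prime p, the number of non-zero quadratic residues is (p-1)/2.
= (269-1)/2
= 134

134


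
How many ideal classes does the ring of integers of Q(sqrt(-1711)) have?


K = Q(sqrt(-1711)). d mod 4 = 1, so D = disc(K) = d = -1711
h(K) equals the number of primitive reduced positive-definite forms (a, b, c) = a*x^2 + b*x*y + c*y^2 with b^2 - 4ac = D,
where reduced means |b| <= a <= c, with b >= 0 whenever |b| = a or a = c, and primitive means gcd(a, b, c) = 1.
Reduced forces 3a^2 <= |D| = 1711, so 1 <= a <= 23; b must have the parity of D, and c = (b^2 - D)/(4a) must be an integer >= a.
Enumerate a = 1..23, b in [-a, a]:
  a=1: (1, 1, 428)  [1]
  a=2: (2, -1, 214), (2, 1, 214)  [2]
  a=3: none
  a=4: (4, -1, 107), (4, 1, 107)  [2]
  a=5: (5, -3, 86), (5, 3, 86)  [2]
  a=6: none
  a=7: (7, -5, 62), (7, 5, 62)  [2]
  a=8: (8, -7, 55), (8, 7, 55)  [2]
  a=9: none
  a=10: (10, -7, 44), (10, -3, 43), (10, 3, 43), (10, 7, 44)  [4]
  a=11: (11, -7, 40), (11, 7, 40)  [2]
  a=12..13: none
  a=14: (14, -9, 32), (14, -5, 31), (14, 5, 31), (14, 9, 32)  [4]
  a=15: none
  a=16: (16, -9, 28), (16, 9, 28)  [2]
  a=17..19: none
  a=20: (20, -17, 25), (20, -7, 22), (20, 7, 22), (20, 17, 25)  [4]
  a=21: none
  a=22: (22, 15, 22)  [1]
  a=23: none
Total reduced forms: 1 + 2 + 2 + 2 + 2 + 2 + 4 + 2 + 4 + 2 + 4 + 1 = 28
h = 28

28


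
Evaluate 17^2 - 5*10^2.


x^2 - d*y^2
= 17^2 - 5*10^2
= 289 - 500
= -211

-211


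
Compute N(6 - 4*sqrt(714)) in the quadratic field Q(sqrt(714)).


N(a + b*sqrt(d)) = a^2 - d*b^2
= (6)^2 - (714)*(-4)^2
= 36 - 11424
= -11388

-11388


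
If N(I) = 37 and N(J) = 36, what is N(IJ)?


N(IJ) = N(I) * N(J)
= 37 * 36
= 1332

1332


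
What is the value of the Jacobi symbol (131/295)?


Compute (131/295) via quadratic reciprocity:
  reciprocity: (131/295) -> -(295/131)
  reduce: (33/131)
  reciprocity: (33/131) -> +(131/33)
  reduce: (32/33)
  pull out 2: (2/33) = +1  (since 33 mod 8 = 1)
  pull out 2: (2/33) = +1  (since 33 mod 8 = 1)
  pull out 2: (2/33) = +1  (since 33 mod 8 = 1)
  pull out 2: (2/33) = +1  (since 33 mod 8 = 1)
  pull out 2: (2/33) = +1  (since 33 mod 8 = 1)
  (1/33) = 1
Product of signs = -1

-1


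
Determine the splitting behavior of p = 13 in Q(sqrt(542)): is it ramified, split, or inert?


K = Q(sqrt(542)). Since d mod 4 = 2, disc(K) = 2168.
Check p | disc: 2168 mod 13 = 10.
p does not divide disc. Compute Legendre symbol (d/p):
9^((13-1)/2) mod 13 = 1
(d/p) = 1, so p splits: (p) = P*P' with e=1, f=1, g=2.
Therefore p is split.

split


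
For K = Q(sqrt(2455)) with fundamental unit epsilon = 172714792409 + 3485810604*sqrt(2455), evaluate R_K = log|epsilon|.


epsilon = 172714792409 + 3485810604*sqrt(2455)
= 3.4543e+11
R = ln(3.4543e+11)
= 26.5681

26.5681


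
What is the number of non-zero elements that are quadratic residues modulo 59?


For prime p, the number of non-zero quadratic residues is (p-1)/2.
= (59-1)/2
= 29

29


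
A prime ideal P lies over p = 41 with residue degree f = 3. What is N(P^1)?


N(P^a) = p^(a*f)
= 41^(1*3)
= 41^3
= 68921

68921


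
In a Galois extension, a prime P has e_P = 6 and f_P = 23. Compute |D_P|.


|D_P| = e * f
= 6 * 23
= 138

138


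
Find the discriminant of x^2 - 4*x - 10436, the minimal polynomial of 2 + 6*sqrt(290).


The element 2 + 6*sqrt(290) has minimal polynomial:
x^2 - 4*x - 10436
Discriminant = (-4)^2 - 4*(-10436)
= 16 + 41744
= 41760

41760


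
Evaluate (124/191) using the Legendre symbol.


p = 191 is prime, so compute (124/191) with the reciprocity algorithm (Jacobi-symbol steps: pull out 2s via (2/n), flip via reciprocity, reduce):
  pull out 2: (2/191) = +1  (since 191 mod 8 = 7)
  pull out 2: (2/191) = +1  (since 191 mod 8 = 7)
  reciprocity: (31/191) -> -(191/31)
  reduce: (5/31)
  reciprocity: (5/31) -> +(31/5)
  reduce: (1/5)
  (1/5) = 1
Product of signs = -1
(124/191) = -1

-1


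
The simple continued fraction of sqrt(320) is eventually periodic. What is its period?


Run the CF algorithm for sqrt(320).
a_0 = floor(sqrt(320)) = 17; set m_0=0, q_0=1.
Recurrence: m' = q*a - m,  q' = (d - m'^2)/q,  a' = floor((a_0 + m')/q').
  step 1: m=17, q=31, a=1
  step 2: m=14, q=4, a=7
  step 3: m=14, q=31, a=1
  step 4: m=17, q=1, a=34
a_4 = 2*a_0 = 34, so the period closes here.
sqrt(320) = [17; 1, 7, 1, 34]
Period length = 4

4


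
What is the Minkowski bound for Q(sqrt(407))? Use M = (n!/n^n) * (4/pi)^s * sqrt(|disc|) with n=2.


d = 407, d mod 4 = 3, so disc(K) = 4d = 1628; |disc(K)| = 1628
Real quadratic field, so n = 2, s = r2 = 0, r1 = 2
M = (n!/n^n) * (4/pi)^s * sqrt(|disc(K)|) = (2!/2^2) * (4/pi)^0 * sqrt(1628)
= 0.5 * 1.000000 * 40.348482
= 20.1742

20.1742


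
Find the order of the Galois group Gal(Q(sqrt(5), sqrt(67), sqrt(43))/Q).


The 3 square roots of distinct primes are multiplicatively independent over Q,
so [K:Q] = 2^3 and Gal(K/Q) is isomorphic to (Z/2Z)^3.
|Gal| = 2^3 = 8

8


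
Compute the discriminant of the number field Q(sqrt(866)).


For K = Q(sqrt(d)) with d squarefree: disc(K) = d if d = 1 mod 4, and disc(K) = 4d if d = 2 or 3 mod 4.
Here d = 866, and d mod 4 = 2.
d = 2 mod 4, not 1 (O_K = Z[sqrt(d)]), so disc(K) = 4d = 4 * (866) = 3464

3464


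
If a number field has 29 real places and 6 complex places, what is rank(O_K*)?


By Dirichlet's unit theorem:
rank = r1 + r2 - 1
= 29 + 6 - 1
= 34

34


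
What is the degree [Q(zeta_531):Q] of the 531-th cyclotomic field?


The degree equals Euler's totient phi(531).
531 = 3^2 * 59
phi(531) = 348

348


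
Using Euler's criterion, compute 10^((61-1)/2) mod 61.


p = 61 is prime and the exponent is (p-1)/2 = 30, so by Euler's criterion 10^30 = (10/61) = +1 or -1 mod 61.
Compute by square-and-multiply:
  30 = 16 + 8 + 4 + 2 (binary 11110)
  Repeated squaring mod 61: 10^1 = 10, 10^2 = 39, 10^4 = 57, 10^8 = 16, 10^16 = 12
  10^30 = 10^16 * 10^8 * 10^4 * 10^2 = 12 * 16 * 57 * 39 mod 61
    12 * 16 = 192 = 9 mod 61
    9 * 57 = 513 = 25 mod 61
    25 * 39 = 975 = 60 mod 61
  10^30 = 60 mod 61
Result 60 = p - 1 = -1 mod 61: 10 is a quadratic non-residue mod 61. As a residue in [0, p-1] the value is 60.
10^30 mod 61 = 60

60


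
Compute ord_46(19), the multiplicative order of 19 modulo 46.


We want ord_46(19), the smallest k >= 1 with 19^k = 1 mod 46.
n = 46 = 2 * 23, phi(46) = 22; the order divides phi(n).
Divisors of 22: 1, 2, 11, 22
Repeated squaring mod 46: 19^1 = 19, 19^2 = 39, 19^4 = 3, 19^8 = 9, 19^16 = 35
Test divisors in increasing order:
  k=1: 19^1 = 19 mod 46
  k=2: 19^2 = 39 mod 46
  k=11: 19^11 = 9 * 39 * 19 = 45 mod 46
  k=22: 19^22 = 35 * 3 * 39 = 1 mod 46  <- first divisor giving 1
Order = 22

22


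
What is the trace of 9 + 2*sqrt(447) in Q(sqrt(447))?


Tr(a + b*sqrt(d)) = (a + b*sqrt(d)) + (a - b*sqrt(d)) = 2a
= 2 * (9)
= 18

18


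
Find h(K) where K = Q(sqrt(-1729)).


K = Q(sqrt(-1729)). d mod 4 = 3, so D = disc(K) = 4d = -6916
h(K) equals the number of primitive reduced positive-definite forms (a, b, c) = a*x^2 + b*x*y + c*y^2 with b^2 - 4ac = D,
where reduced means |b| <= a <= c, with b >= 0 whenever |b| = a or a = c, and primitive means gcd(a, b, c) = 1.
Reduced forces 3a^2 <= |D| = 6916, so 1 <= a <= 48; b must have the parity of D, and c = (b^2 - D)/(4a) must be an integer >= a.
Enumerate a = 1..48, b in [-a, a]:
  a=1: (1, 0, 1729)  [1]
  a=2: (2, 2, 865)  [1]
  a=3..4: none
  a=5: (5, -2, 346), (5, 2, 346)  [2]
  a=6: none
  a=7: (7, 0, 247)  [1]
  a=8..9: none
  a=10: (10, -2, 173), (10, 2, 173)  [2]
  a=11: (11, -6, 158), (11, 6, 158)  [2]
  a=12: none
  a=13: (13, 0, 133)  [1]
  a=14: (14, 14, 127)  [1]
  a=15..18: none
  a=19: (19, 0, 91)  [1]
  a=20..21: none
  a=22: (22, -6, 79), (22, 6, 79)  [2]
  a=23..24: none
  a=25: (25, -22, 74), (25, 22, 74)  [2]
  a=26: (26, 26, 73)  [1]
  a=27..30: none
  a=31: (31, -20, 59), (31, 20, 59)  [2]
  a=32..34: none
  a=35: (35, -28, 55), (35, 28, 55)  [2]
  a=36: none
  a=37: (37, -22, 50), (37, 22, 50)  [2]
  a=38: (38, 38, 55)  [1]
  a=39..48: none
Total reduced forms: 1 + 1 + 2 + 1 + 2 + 2 + 1 + 1 + 1 + 2 + 2 + 1 + 2 + 2 + 2 + 1 = 24
h = 24

24


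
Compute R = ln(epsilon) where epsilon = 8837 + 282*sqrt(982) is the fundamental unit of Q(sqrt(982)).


epsilon = 8837 + 282*sqrt(982)
= 17673.9999
R = ln(17673.9999)
= 9.7798

9.7798


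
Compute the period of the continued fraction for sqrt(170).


Run the CF algorithm for sqrt(170).
a_0 = floor(sqrt(170)) = 13; set m_0=0, q_0=1.
Recurrence: m' = q*a - m,  q' = (d - m'^2)/q,  a' = floor((a_0 + m')/q').
  step 1: m=13, q=1, a=26
a_1 = 2*a_0 = 26, so the period closes here.
sqrt(170) = [13; 26]
Period length = 1

1


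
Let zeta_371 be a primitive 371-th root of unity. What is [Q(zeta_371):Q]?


The degree equals Euler's totient phi(371).
371 = 7 * 53
phi(371) = 312

312


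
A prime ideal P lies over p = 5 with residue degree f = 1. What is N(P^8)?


N(P^a) = p^(a*f)
= 5^(8*1)
= 5^8
= 390625

390625


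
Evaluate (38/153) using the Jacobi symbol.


Compute (38/153) via quadratic reciprocity:
  pull out 2: (2/153) = +1  (since 153 mod 8 = 1)
  reciprocity: (19/153) -> +(153/19)
  reduce: (1/19)
  (1/19) = 1
Product of signs = 1

1


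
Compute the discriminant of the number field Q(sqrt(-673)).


For K = Q(sqrt(d)) with d squarefree: disc(K) = d if d = 1 mod 4, and disc(K) = 4d if d = 2 or 3 mod 4.
Here d = -673, and d mod 4 = 3.
d = 3 mod 4, not 1 (O_K = Z[sqrt(d)]), so disc(K) = 4d = 4 * (-673) = -2692

-2692


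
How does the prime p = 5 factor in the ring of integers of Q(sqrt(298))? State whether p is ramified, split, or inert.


K = Q(sqrt(298)). Since d mod 4 = 2, disc(K) = 1192.
Check p | disc: 1192 mod 5 = 2.
p does not divide disc. Compute Legendre symbol (d/p):
3^((5-1)/2) mod 5 = -1
(d/p) = -1, so p is inert: (p) stays prime with e=1, f=2, g=1.
Therefore p is inert.

inert


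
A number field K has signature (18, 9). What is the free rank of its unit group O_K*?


By Dirichlet's unit theorem:
rank = r1 + r2 - 1
= 18 + 9 - 1
= 26

26


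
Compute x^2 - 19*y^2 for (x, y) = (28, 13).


x^2 - d*y^2
= 28^2 - 19*13^2
= 784 - 3211
= -2427

-2427


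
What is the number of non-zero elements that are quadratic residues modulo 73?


For prime p, the number of non-zero quadratic residues is (p-1)/2.
= (73-1)/2
= 36

36


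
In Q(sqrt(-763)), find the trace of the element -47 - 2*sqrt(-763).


Tr(a + b*sqrt(d)) = (a + b*sqrt(d)) + (a - b*sqrt(d)) = 2a
= 2 * (-47)
= -94

-94


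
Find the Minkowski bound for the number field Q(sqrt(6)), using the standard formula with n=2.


d = 6, d mod 4 = 2, so disc(K) = 4d = 24; |disc(K)| = 24
Real quadratic field, so n = 2, s = r2 = 0, r1 = 2
M = (n!/n^n) * (4/pi)^s * sqrt(|disc(K)|) = (2!/2^2) * (4/pi)^0 * sqrt(24)
= 0.5 * 1.000000 * 4.898979
= 2.4495

2.4495


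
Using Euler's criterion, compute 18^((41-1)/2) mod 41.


p = 41 is prime and the exponent is (p-1)/2 = 20, so by Euler's criterion 18^20 = (18/41) = +1 or -1 mod 41.
Compute by square-and-multiply:
  20 = 16 + 4 (binary 10100)
  Repeated squaring mod 41: 18^1 = 18, 18^2 = 37, 18^4 = 16, 18^8 = 10, 18^16 = 18
  18^20 = 18^16 * 18^4 = 18 * 16 mod 41
    18 * 16 = 288 = 1 mod 41
  18^20 = 1 mod 41
Result 1: 18 is a quadratic residue mod 41.
18^20 mod 41 = 1

1


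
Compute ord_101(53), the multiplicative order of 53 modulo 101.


We want ord_101(53), the smallest k >= 1 with 53^k = 1 mod 101.
n = 101 = 101, phi(101) = 100; the order divides phi(n).
Divisors of 100: 1, 2, 4, 5, 10, 20, 25, 50, 100
Repeated squaring mod 101: 53^1 = 53, 53^2 = 82, 53^4 = 58, 53^8 = 31, 53^16 = 52, 53^32 = 78, 53^64 = 24
Test divisors in increasing order:
  k=1: 53^1 = 53 mod 101
  k=2: 53^2 = 82 mod 101
  k=4: 53^4 = 58 mod 101
  k=5: 53^5 = 58 * 53 = 44 mod 101
  k=10: 53^10 = 31 * 82 = 17 mod 101
  k=20: 53^20 = 52 * 58 = 87 mod 101
  k=25: 53^25 = 52 * 31 * 53 = 91 mod 101
  k=50: 53^50 = 78 * 52 * 82 = 100 mod 101
  k=100: 53^100 = 24 * 78 * 58 = 1 mod 101  <- first divisor giving 1
Order = 100

100


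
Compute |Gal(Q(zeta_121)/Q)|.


|Gal(Q(zeta_121)/Q)| = phi(121)
= 110

110


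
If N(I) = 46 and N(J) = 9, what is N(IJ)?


N(IJ) = N(I) * N(J)
= 46 * 9
= 414

414


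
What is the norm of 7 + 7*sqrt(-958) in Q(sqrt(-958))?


N(a + b*sqrt(d)) = a^2 - d*b^2
= (7)^2 - (-958)*(7)^2
= 49 + 46942
= 46991

46991


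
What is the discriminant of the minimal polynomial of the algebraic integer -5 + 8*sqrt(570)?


The element -5 + 8*sqrt(570) has minimal polynomial:
x^2 + 10*x - 36455
Discriminant = (10)^2 - 4*(-36455)
= 100 + 145820
= 145920

145920


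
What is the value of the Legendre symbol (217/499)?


p = 499 is prime, so compute (217/499) with the reciprocity algorithm (Jacobi-symbol steps: pull out 2s via (2/n), flip via reciprocity, reduce):
  reciprocity: (217/499) -> +(499/217)
  reduce: (65/217)
  reciprocity: (65/217) -> +(217/65)
  reduce: (22/65)
  pull out 2: (2/65) = +1  (since 65 mod 8 = 1)
  reciprocity: (11/65) -> +(65/11)
  reduce: (10/11)
  pull out 2: (2/11) = -1  (since 11 mod 8 = 3)
  reciprocity: (5/11) -> +(11/5)
  reduce: (1/5)
  (1/5) = 1
Product of signs = -1
(217/499) = -1

-1


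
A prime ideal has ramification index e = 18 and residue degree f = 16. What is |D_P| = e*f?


|D_P| = e * f
= 18 * 16
= 288

288


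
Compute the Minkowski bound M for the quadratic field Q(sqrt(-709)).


d = -709, d mod 4 = 3, so disc(K) = 4d = -2836; |disc(K)| = 2836
Imaginary quadratic field, so n = 2, s = r2 = 1, r1 = 0
M = (n!/n^n) * (4/pi)^s * sqrt(|disc(K)|) = (2!/2^2) * (4/pi)^1 * sqrt(2836)
= 0.5 * 1.273240 * 53.254108
= 33.9026

33.9026


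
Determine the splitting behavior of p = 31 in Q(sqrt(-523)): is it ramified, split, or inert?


K = Q(sqrt(-523)). Since d mod 4 = 1, disc(K) = -523.
Check p | disc: -523 mod 31 = 4.
p does not divide disc. Compute Legendre symbol (d/p):
4^((31-1)/2) mod 31 = 1
(d/p) = 1, so p splits: (p) = P*P' with e=1, f=1, g=2.
Therefore p is split.

split


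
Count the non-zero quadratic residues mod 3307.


For prime p, the number of non-zero quadratic residues is (p-1)/2.
= (3307-1)/2
= 1653

1653


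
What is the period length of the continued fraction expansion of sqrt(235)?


Run the CF algorithm for sqrt(235).
a_0 = floor(sqrt(235)) = 15; set m_0=0, q_0=1.
Recurrence: m' = q*a - m,  q' = (d - m'^2)/q,  a' = floor((a_0 + m')/q').
  step 1: m=15, q=10, a=3
  step 2: m=15, q=1, a=30
a_2 = 2*a_0 = 30, so the period closes here.
sqrt(235) = [15; 3, 30]
Period length = 2

2


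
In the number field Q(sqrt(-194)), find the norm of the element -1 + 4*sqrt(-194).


N(a + b*sqrt(d)) = a^2 - d*b^2
= (-1)^2 - (-194)*(4)^2
= 1 + 3104
= 3105

3105


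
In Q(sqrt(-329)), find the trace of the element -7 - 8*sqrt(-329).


Tr(a + b*sqrt(d)) = (a + b*sqrt(d)) + (a - b*sqrt(d)) = 2a
= 2 * (-7)
= -14

-14


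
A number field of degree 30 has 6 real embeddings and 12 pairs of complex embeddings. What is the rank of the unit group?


By Dirichlet's unit theorem:
rank = r1 + r2 - 1
= 6 + 12 - 1
= 17

17


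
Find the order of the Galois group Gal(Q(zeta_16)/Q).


|Gal(Q(zeta_16)/Q)| = phi(16)
= 8

8


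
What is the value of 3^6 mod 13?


p = 13 is prime and the exponent is (p-1)/2 = 6, so by Euler's criterion 3^6 = (3/13) = +1 or -1 mod 13.
Compute by square-and-multiply:
  6 = 4 + 2 (binary 110)
  Repeated squaring mod 13: 3^1 = 3, 3^2 = 9, 3^4 = 3
  3^6 = 3^4 * 3^2 = 3 * 9 mod 13
    3 * 9 = 27 = 1 mod 13
  3^6 = 1 mod 13
Result 1: 3 is a quadratic residue mod 13.
3^6 mod 13 = 1

1


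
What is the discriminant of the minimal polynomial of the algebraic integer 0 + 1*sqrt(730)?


The element 0 + 1*sqrt(730) has minimal polynomial:
x^2 + 0*x - 730
Discriminant = (0)^2 - 4*(-730)
= 0 + 2920
= 2920

2920


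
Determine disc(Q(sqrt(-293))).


For K = Q(sqrt(d)) with d squarefree: disc(K) = d if d = 1 mod 4, and disc(K) = 4d if d = 2 or 3 mod 4.
Here d = -293, and d mod 4 = 3.
d = 3 mod 4, not 1 (O_K = Z[sqrt(d)]), so disc(K) = 4d = 4 * (-293) = -1172

-1172


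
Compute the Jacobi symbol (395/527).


Compute (395/527) via quadratic reciprocity:
  reciprocity: (395/527) -> -(527/395)
  reduce: (132/395)
  pull out 2: (2/395) = -1  (since 395 mod 8 = 3)
  pull out 2: (2/395) = -1  (since 395 mod 8 = 3)
  reciprocity: (33/395) -> +(395/33)
  reduce: (32/33)
  pull out 2: (2/33) = +1  (since 33 mod 8 = 1)
  pull out 2: (2/33) = +1  (since 33 mod 8 = 1)
  pull out 2: (2/33) = +1  (since 33 mod 8 = 1)
  pull out 2: (2/33) = +1  (since 33 mod 8 = 1)
  pull out 2: (2/33) = +1  (since 33 mod 8 = 1)
  (1/33) = 1
Product of signs = -1

-1


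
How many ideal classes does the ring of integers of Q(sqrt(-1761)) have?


K = Q(sqrt(-1761)). d mod 4 = 3, so D = disc(K) = 4d = -7044
h(K) equals the number of primitive reduced positive-definite forms (a, b, c) = a*x^2 + b*x*y + c*y^2 with b^2 - 4ac = D,
where reduced means |b| <= a <= c, with b >= 0 whenever |b| = a or a = c, and primitive means gcd(a, b, c) = 1.
Reduced forces 3a^2 <= |D| = 7044, so 1 <= a <= 48; b must have the parity of D, and c = (b^2 - D)/(4a) must be an integer >= a.
Enumerate a = 1..48, b in [-a, a]:
  a=1: (1, 0, 1761)  [1]
  a=2: (2, 2, 881)  [1]
  a=3: (3, 0, 587)  [1]
  a=4: none
  a=5: (5, -4, 353), (5, 4, 353)  [2]
  a=6: (6, 6, 295)  [1]
  a=7..9: none
  a=10: (10, -6, 177), (10, 6, 177)  [2]
  a=11..14: none
  a=15: (15, -6, 118), (15, 6, 118)  [2]
  a=16..18: none
  a=19: (19, -10, 94), (19, 10, 94)  [2]
  a=20..24: none
  a=25: (25, -16, 73), (25, 16, 73)  [2]
  a=26..29: none
  a=30: (30, -6, 59), (30, 6, 59)  [2]
  a=31..37: none
  a=38: (38, -10, 47), (38, 10, 47)  [2]
  a=39..40: none
  a=41: (41, -34, 50), (41, 34, 50)  [2]
  a=42..48: none
Total reduced forms: 1 + 1 + 1 + 2 + 1 + 2 + 2 + 2 + 2 + 2 + 2 + 2 = 20
h = 20

20


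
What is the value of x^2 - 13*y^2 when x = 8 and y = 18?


x^2 - d*y^2
= 8^2 - 13*18^2
= 64 - 4212
= -4148

-4148


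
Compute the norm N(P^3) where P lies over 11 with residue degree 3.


N(P^a) = p^(a*f)
= 11^(3*3)
= 11^9
= 2357947691

2357947691


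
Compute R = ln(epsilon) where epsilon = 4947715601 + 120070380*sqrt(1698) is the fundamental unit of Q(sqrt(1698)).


epsilon = 4947715601 + 120070380*sqrt(1698)
= 9.8954e+09
R = ln(9.8954e+09)
= 23.0153

23.0153


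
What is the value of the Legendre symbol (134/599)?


p = 599 is prime, so compute (134/599) with the reciprocity algorithm (Jacobi-symbol steps: pull out 2s via (2/n), flip via reciprocity, reduce):
  pull out 2: (2/599) = +1  (since 599 mod 8 = 7)
  reciprocity: (67/599) -> -(599/67)
  reduce: (63/67)
  reciprocity: (63/67) -> -(67/63)
  reduce: (4/63)
  pull out 2: (2/63) = +1  (since 63 mod 8 = 7)
  pull out 2: (2/63) = +1  (since 63 mod 8 = 7)
  (1/63) = 1
Product of signs = 1
(134/599) = 1

1


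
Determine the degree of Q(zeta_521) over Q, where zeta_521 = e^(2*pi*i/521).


The degree equals Euler's totient phi(521).
521 = 521
phi(521) = 520

520


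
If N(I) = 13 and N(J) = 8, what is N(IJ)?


N(IJ) = N(I) * N(J)
= 13 * 8
= 104

104


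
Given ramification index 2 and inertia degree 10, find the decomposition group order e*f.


|D_P| = e * f
= 2 * 10
= 20

20


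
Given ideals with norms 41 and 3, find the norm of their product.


N(IJ) = N(I) * N(J)
= 41 * 3
= 123

123


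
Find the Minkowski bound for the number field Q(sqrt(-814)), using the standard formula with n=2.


d = -814, d mod 4 = 2, so disc(K) = 4d = -3256; |disc(K)| = 3256
Imaginary quadratic field, so n = 2, s = r2 = 1, r1 = 0
M = (n!/n^n) * (4/pi)^s * sqrt(|disc(K)|) = (2!/2^2) * (4/pi)^1 * sqrt(3256)
= 0.5 * 1.273240 * 57.061370
= 36.3264

36.3264


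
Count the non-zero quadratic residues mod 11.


For prime p, the number of non-zero quadratic residues is (p-1)/2.
= (11-1)/2
= 5

5


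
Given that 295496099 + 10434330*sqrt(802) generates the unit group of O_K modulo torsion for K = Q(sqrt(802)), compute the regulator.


epsilon = 295496099 + 10434330*sqrt(802)
= 5.9099e+08
R = ln(5.9099e+08)
= 20.1973

20.1973


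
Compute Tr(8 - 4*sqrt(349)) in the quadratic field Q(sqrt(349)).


Tr(a + b*sqrt(d)) = (a + b*sqrt(d)) + (a - b*sqrt(d)) = 2a
= 2 * (8)
= 16

16


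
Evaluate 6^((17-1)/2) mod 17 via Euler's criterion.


p = 17 is prime and the exponent is (p-1)/2 = 8, so by Euler's criterion 6^8 = (6/17) = +1 or -1 mod 17.
Compute by square-and-multiply:
  8 = 8 (binary 1000)
  Repeated squaring mod 17: 6^1 = 6, 6^2 = 2, 6^4 = 4, 6^8 = 16
  6^8 = 16 mod 17
Result 16 = p - 1 = -1 mod 17: 6 is a quadratic non-residue mod 17. As a residue in [0, p-1] the value is 16.
6^8 mod 17 = 16

16


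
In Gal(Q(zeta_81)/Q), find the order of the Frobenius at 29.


The Frobenius at p in Gal(Q(zeta_n)/Q) = (Z/nZ)* is the class of p, so its order is ord_81(29), the smallest k >= 1 with 29^k = 1 mod 81.
n = 81 = 3^4, phi(81) = 54; the order divides phi(n).
Divisors of 54: 1, 2, 3, 6, 9, 18, 27, 54
Repeated squaring mod 81: 29^1 = 29, 29^2 = 31, 29^4 = 70, 29^8 = 40, 29^16 = 61, 29^32 = 76
Test divisors in increasing order:
  k=1: 29^1 = 29 mod 81
  k=2: 29^2 = 31 mod 81
  k=3: 29^3 = 31 * 29 = 8 mod 81
  k=6: 29^6 = 70 * 31 = 64 mod 81
  k=9: 29^9 = 40 * 29 = 26 mod 81
  k=18: 29^18 = 61 * 31 = 28 mod 81
  k=27: 29^27 = 61 * 40 * 31 * 29 = 80 mod 81
  k=54: 29^54 = 76 * 61 * 70 * 31 = 1 mod 81  <- first divisor giving 1
Order = 54

54


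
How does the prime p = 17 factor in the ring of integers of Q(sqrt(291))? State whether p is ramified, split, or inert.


K = Q(sqrt(291)). Since d mod 4 = 3, disc(K) = 1164.
Check p | disc: 1164 mod 17 = 8.
p does not divide disc. Compute Legendre symbol (d/p):
2^((17-1)/2) mod 17 = 1
(d/p) = 1, so p splits: (p) = P*P' with e=1, f=1, g=2.
Therefore p is split.

split


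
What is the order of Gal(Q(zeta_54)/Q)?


|Gal(Q(zeta_54)/Q)| = phi(54)
= 18

18


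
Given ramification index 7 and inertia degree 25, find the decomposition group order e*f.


|D_P| = e * f
= 7 * 25
= 175

175


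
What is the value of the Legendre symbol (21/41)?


p = 41 is prime, so compute (21/41) with the reciprocity algorithm (Jacobi-symbol steps: pull out 2s via (2/n), flip via reciprocity, reduce):
  reciprocity: (21/41) -> +(41/21)
  reduce: (20/21)
  pull out 2: (2/21) = -1  (since 21 mod 8 = 5)
  pull out 2: (2/21) = -1  (since 21 mod 8 = 5)
  reciprocity: (5/21) -> +(21/5)
  reduce: (1/5)
  (1/5) = 1
Product of signs = 1
(21/41) = 1

1


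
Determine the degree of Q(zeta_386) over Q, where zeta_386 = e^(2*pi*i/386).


The degree equals Euler's totient phi(386).
386 = 2 * 193
phi(386) = 192

192


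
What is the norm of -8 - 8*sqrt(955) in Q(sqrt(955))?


N(a + b*sqrt(d)) = a^2 - d*b^2
= (-8)^2 - (955)*(-8)^2
= 64 - 61120
= -61056

-61056


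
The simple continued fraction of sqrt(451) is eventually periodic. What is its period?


Run the CF algorithm for sqrt(451).
a_0 = floor(sqrt(451)) = 21; set m_0=0, q_0=1.
Recurrence: m' = q*a - m,  q' = (d - m'^2)/q,  a' = floor((a_0 + m')/q').
  step 1: m=21, q=10, a=4
  step 2: m=19, q=9, a=4
  step 3: m=17, q=18, a=2
  step 4: m=19, q=5, a=8
  step 5: m=21, q=2, a=21
  step 6: m=21, q=5, a=8
  step 7: m=19, q=18, a=2
  step 8: m=17, q=9, a=4
  step 9: m=19, q=10, a=4
  step 10: m=21, q=1, a=42
a_10 = 2*a_0 = 42, so the period closes here.
sqrt(451) = [21; 4, 4, 2, 8, 21, 8, 2, 4, 4, 42]
Period length = 10

10


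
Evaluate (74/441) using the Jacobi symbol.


Compute (74/441) via quadratic reciprocity:
  pull out 2: (2/441) = +1  (since 441 mod 8 = 1)
  reciprocity: (37/441) -> +(441/37)
  reduce: (34/37)
  pull out 2: (2/37) = -1  (since 37 mod 8 = 5)
  reciprocity: (17/37) -> +(37/17)
  reduce: (3/17)
  reciprocity: (3/17) -> +(17/3)
  reduce: (2/3)
  pull out 2: (2/3) = -1  (since 3 mod 8 = 3)
  (1/3) = 1
Product of signs = 1

1


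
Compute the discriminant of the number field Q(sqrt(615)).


For K = Q(sqrt(d)) with d squarefree: disc(K) = d if d = 1 mod 4, and disc(K) = 4d if d = 2 or 3 mod 4.
Here d = 615, and d mod 4 = 3.
d = 3 mod 4, not 1 (O_K = Z[sqrt(d)]), so disc(K) = 4d = 4 * (615) = 2460

2460


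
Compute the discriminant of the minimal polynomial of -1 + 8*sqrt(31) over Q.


The element -1 + 8*sqrt(31) has minimal polynomial:
x^2 + 2*x - 1983
Discriminant = (2)^2 - 4*(-1983)
= 4 + 7932
= 7936

7936


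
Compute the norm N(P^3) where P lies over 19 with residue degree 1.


N(P^a) = p^(a*f)
= 19^(3*1)
= 19^3
= 6859

6859


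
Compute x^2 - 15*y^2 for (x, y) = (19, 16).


x^2 - d*y^2
= 19^2 - 15*16^2
= 361 - 3840
= -3479

-3479


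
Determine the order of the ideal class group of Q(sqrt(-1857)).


K = Q(sqrt(-1857)). d mod 4 = 3, so D = disc(K) = 4d = -7428
h(K) equals the number of primitive reduced positive-definite forms (a, b, c) = a*x^2 + b*x*y + c*y^2 with b^2 - 4ac = D,
where reduced means |b| <= a <= c, with b >= 0 whenever |b| = a or a = c, and primitive means gcd(a, b, c) = 1.
Reduced forces 3a^2 <= |D| = 7428, so 1 <= a <= 49; b must have the parity of D, and c = (b^2 - D)/(4a) must be an integer >= a.
Enumerate a = 1..49, b in [-a, a]:
  a=1: (1, 0, 1857)  [1]
  a=2: (2, 2, 929)  [1]
  a=3: (3, 0, 619)  [1]
  a=4..5: none
  a=6: (6, 6, 311)  [1]
  a=7..16: none
  a=17: (17, -16, 113), (17, 16, 113)  [2]
  a=18: none
  a=19: (19, -18, 102), (19, 18, 102)  [2]
  a=20..22: none
  a=23: (23, -22, 86), (23, 22, 86)  [2]
  a=24..28: none
  a=29: (29, -24, 69), (29, 24, 69)  [2]
  a=30..33: none
  a=34: (34, -18, 57), (34, 18, 57)  [2]
  a=35..36: none
  a=37: (37, -34, 58), (37, 34, 58)  [2]
  a=38: (38, -18, 51), (38, 18, 51)  [2]
  a=39..42: none
  a=43: (43, -22, 46), (43, 22, 46)  [2]
  a=44..49: none
Total reduced forms: 1 + 1 + 1 + 1 + 2 + 2 + 2 + 2 + 2 + 2 + 2 + 2 = 20
h = 20

20


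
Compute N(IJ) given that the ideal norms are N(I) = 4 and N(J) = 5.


N(IJ) = N(I) * N(J)
= 4 * 5
= 20

20


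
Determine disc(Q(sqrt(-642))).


For K = Q(sqrt(d)) with d squarefree: disc(K) = d if d = 1 mod 4, and disc(K) = 4d if d = 2 or 3 mod 4.
Here d = -642, and d mod 4 = 2.
d = 2 mod 4, not 1 (O_K = Z[sqrt(d)]), so disc(K) = 4d = 4 * (-642) = -2568

-2568


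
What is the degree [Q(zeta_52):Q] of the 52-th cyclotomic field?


The degree equals Euler's totient phi(52).
52 = 2^2 * 13
phi(52) = 24

24


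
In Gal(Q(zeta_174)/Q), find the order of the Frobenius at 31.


The Frobenius at p in Gal(Q(zeta_n)/Q) = (Z/nZ)* is the class of p, so its order is ord_174(31), the smallest k >= 1 with 31^k = 1 mod 174.
n = 174 = 2 * 3 * 29, phi(174) = 56; the order divides phi(n).
Divisors of 56: 1, 2, 4, 7, 8, 14, 28, 56
Repeated squaring mod 174: 31^1 = 31, 31^2 = 91, 31^4 = 103, 31^8 = 169, 31^16 = 25, 31^32 = 103
Test divisors in increasing order:
  k=1: 31^1 = 31 mod 174
  k=2: 31^2 = 91 mod 174
  k=4: 31^4 = 103 mod 174
  k=7: 31^7 = 103 * 91 * 31 = 157 mod 174
  k=8: 31^8 = 169 mod 174
  k=14: 31^14 = 169 * 103 * 91 = 115 mod 174
  k=28: 31^28 = 25 * 169 * 103 = 1 mod 174  <- first divisor giving 1
Order = 28

28


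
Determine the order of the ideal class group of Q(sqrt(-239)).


K = Q(sqrt(-239)). d mod 4 = 1, so D = disc(K) = d = -239
h(K) equals the number of primitive reduced positive-definite forms (a, b, c) = a*x^2 + b*x*y + c*y^2 with b^2 - 4ac = D,
where reduced means |b| <= a <= c, with b >= 0 whenever |b| = a or a = c, and primitive means gcd(a, b, c) = 1.
Reduced forces 3a^2 <= |D| = 239, so 1 <= a <= 8; b must have the parity of D, and c = (b^2 - D)/(4a) must be an integer >= a.
Enumerate a = 1..8, b in [-a, a]:
  a=1: (1, 1, 60)  [1]
  a=2: (2, -1, 30), (2, 1, 30)  [2]
  a=3: (3, -1, 20), (3, 1, 20)  [2]
  a=4: (4, -1, 15), (4, 1, 15)  [2]
  a=5: (5, -1, 12), (5, 1, 12)  [2]
  a=6: (6, -5, 11), (6, -1, 10), (6, 1, 10), (6, 5, 11)  [4]
  a=7: none
  a=8: (8, -7, 9), (8, 7, 9)  [2]
Total reduced forms: 1 + 2 + 2 + 2 + 2 + 4 + 2 = 15
h = 15

15


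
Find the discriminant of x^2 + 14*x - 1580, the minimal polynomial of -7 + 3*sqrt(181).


The element -7 + 3*sqrt(181) has minimal polynomial:
x^2 + 14*x - 1580
Discriminant = (14)^2 - 4*(-1580)
= 196 + 6320
= 6516

6516


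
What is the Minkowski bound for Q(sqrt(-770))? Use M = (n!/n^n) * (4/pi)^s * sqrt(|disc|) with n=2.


d = -770, d mod 4 = 2, so disc(K) = 4d = -3080; |disc(K)| = 3080
Imaginary quadratic field, so n = 2, s = r2 = 1, r1 = 0
M = (n!/n^n) * (4/pi)^s * sqrt(|disc(K)|) = (2!/2^2) * (4/pi)^1 * sqrt(3080)
= 0.5 * 1.273240 * 55.497748
= 35.3310

35.3310


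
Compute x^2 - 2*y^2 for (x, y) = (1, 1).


x^2 - d*y^2
= 1^2 - 2*1^2
= 1 - 2
= -1

-1


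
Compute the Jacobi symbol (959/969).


Compute (959/969) via quadratic reciprocity:
  reciprocity: (959/969) -> +(969/959)
  reduce: (10/959)
  pull out 2: (2/959) = +1  (since 959 mod 8 = 7)
  reciprocity: (5/959) -> +(959/5)
  reduce: (4/5)
  pull out 2: (2/5) = -1  (since 5 mod 8 = 5)
  pull out 2: (2/5) = -1  (since 5 mod 8 = 5)
  (1/5) = 1
Product of signs = 1

1


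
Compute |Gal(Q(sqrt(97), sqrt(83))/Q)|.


The 2 square roots of distinct primes are multiplicatively independent over Q,
so [K:Q] = 2^2 and Gal(K/Q) is isomorphic to (Z/2Z)^2.
|Gal| = 2^2 = 4

4


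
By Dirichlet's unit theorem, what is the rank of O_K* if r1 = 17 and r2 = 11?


By Dirichlet's unit theorem:
rank = r1 + r2 - 1
= 17 + 11 - 1
= 27

27


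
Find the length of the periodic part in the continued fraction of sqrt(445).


Run the CF algorithm for sqrt(445).
a_0 = floor(sqrt(445)) = 21; set m_0=0, q_0=1.
Recurrence: m' = q*a - m,  q' = (d - m'^2)/q,  a' = floor((a_0 + m')/q').
  step 1: m=21, q=4, a=10
  step 2: m=19, q=21, a=1
  step 3: m=2, q=21, a=1
  step 4: m=19, q=4, a=10
  step 5: m=21, q=1, a=42
a_5 = 2*a_0 = 42, so the period closes here.
sqrt(445) = [21; 10, 1, 1, 10, 42]
Period length = 5

5


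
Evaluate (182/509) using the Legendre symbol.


p = 509 is prime, so compute (182/509) with the reciprocity algorithm (Jacobi-symbol steps: pull out 2s via (2/n), flip via reciprocity, reduce):
  pull out 2: (2/509) = -1  (since 509 mod 8 = 5)
  reciprocity: (91/509) -> +(509/91)
  reduce: (54/91)
  pull out 2: (2/91) = -1  (since 91 mod 8 = 3)
  reciprocity: (27/91) -> -(91/27)
  reduce: (10/27)
  pull out 2: (2/27) = -1  (since 27 mod 8 = 3)
  reciprocity: (5/27) -> +(27/5)
  reduce: (2/5)
  pull out 2: (2/5) = -1  (since 5 mod 8 = 5)
  (1/5) = 1
Product of signs = -1
(182/509) = -1

-1


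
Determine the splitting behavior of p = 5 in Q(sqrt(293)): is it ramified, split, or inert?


K = Q(sqrt(293)). Since d mod 4 = 1, disc(K) = 293.
Check p | disc: 293 mod 5 = 3.
p does not divide disc. Compute Legendre symbol (d/p):
3^((5-1)/2) mod 5 = -1
(d/p) = -1, so p is inert: (p) stays prime with e=1, f=2, g=1.
Therefore p is inert.

inert


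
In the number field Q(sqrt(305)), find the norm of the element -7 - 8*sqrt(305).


N(a + b*sqrt(d)) = a^2 - d*b^2
= (-7)^2 - (305)*(-8)^2
= 49 - 19520
= -19471

-19471


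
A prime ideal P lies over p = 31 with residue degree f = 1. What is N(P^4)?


N(P^a) = p^(a*f)
= 31^(4*1)
= 31^4
= 923521

923521


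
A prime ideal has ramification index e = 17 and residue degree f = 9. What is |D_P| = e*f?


|D_P| = e * f
= 17 * 9
= 153

153


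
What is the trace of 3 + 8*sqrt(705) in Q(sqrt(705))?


Tr(a + b*sqrt(d)) = (a + b*sqrt(d)) + (a - b*sqrt(d)) = 2a
= 2 * (3)
= 6

6


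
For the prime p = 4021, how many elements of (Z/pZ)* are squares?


For prime p, the number of non-zero quadratic residues is (p-1)/2.
= (4021-1)/2
= 2010

2010


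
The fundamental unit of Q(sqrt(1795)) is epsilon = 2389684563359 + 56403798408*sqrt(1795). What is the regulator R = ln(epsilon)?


epsilon = 2389684563359 + 56403798408*sqrt(1795)
= 4.7794e+12
R = ln(4.7794e+12)
= 29.1953

29.1953


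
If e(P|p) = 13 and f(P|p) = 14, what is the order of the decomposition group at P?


|D_P| = e * f
= 13 * 14
= 182

182


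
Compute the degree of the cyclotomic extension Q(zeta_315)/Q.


The degree equals Euler's totient phi(315).
315 = 3^2 * 5 * 7
phi(315) = 144

144


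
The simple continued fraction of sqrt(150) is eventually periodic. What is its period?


Run the CF algorithm for sqrt(150).
a_0 = floor(sqrt(150)) = 12; set m_0=0, q_0=1.
Recurrence: m' = q*a - m,  q' = (d - m'^2)/q,  a' = floor((a_0 + m')/q').
  step 1: m=12, q=6, a=4
  step 2: m=12, q=1, a=24
a_2 = 2*a_0 = 24, so the period closes here.
sqrt(150) = [12; 4, 24]
Period length = 2

2


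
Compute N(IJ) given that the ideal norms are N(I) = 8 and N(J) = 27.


N(IJ) = N(I) * N(J)
= 8 * 27
= 216

216


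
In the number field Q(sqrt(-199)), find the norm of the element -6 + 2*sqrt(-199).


N(a + b*sqrt(d)) = a^2 - d*b^2
= (-6)^2 - (-199)*(2)^2
= 36 + 796
= 832

832


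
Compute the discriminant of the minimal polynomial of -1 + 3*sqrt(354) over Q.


The element -1 + 3*sqrt(354) has minimal polynomial:
x^2 + 2*x - 3185
Discriminant = (2)^2 - 4*(-3185)
= 4 + 12740
= 12744

12744


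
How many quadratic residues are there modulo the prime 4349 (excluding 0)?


For prime p, the number of non-zero quadratic residues is (p-1)/2.
= (4349-1)/2
= 2174

2174


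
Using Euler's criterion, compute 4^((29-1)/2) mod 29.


p = 29 is prime and the exponent is (p-1)/2 = 14, so by Euler's criterion 4^14 = (4/29) = +1 or -1 mod 29.
Compute by square-and-multiply:
  14 = 8 + 4 + 2 (binary 1110)
  Repeated squaring mod 29: 4^1 = 4, 4^2 = 16, 4^4 = 24, 4^8 = 25
  4^14 = 4^8 * 4^4 * 4^2 = 25 * 24 * 16 mod 29
    25 * 24 = 600 = 20 mod 29
    20 * 16 = 320 = 1 mod 29
  4^14 = 1 mod 29
Result 1: 4 is a quadratic residue mod 29.
4^14 mod 29 = 1

1


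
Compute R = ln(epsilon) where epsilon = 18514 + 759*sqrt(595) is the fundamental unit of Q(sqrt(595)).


epsilon = 18514 + 759*sqrt(595)
= 37028.0000
R = ln(37028.0000)
= 10.5194

10.5194


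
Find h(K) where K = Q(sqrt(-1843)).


K = Q(sqrt(-1843)). d mod 4 = 1, so D = disc(K) = d = -1843
h(K) equals the number of primitive reduced positive-definite forms (a, b, c) = a*x^2 + b*x*y + c*y^2 with b^2 - 4ac = D,
where reduced means |b| <= a <= c, with b >= 0 whenever |b| = a or a = c, and primitive means gcd(a, b, c) = 1.
Reduced forces 3a^2 <= |D| = 1843, so 1 <= a <= 24; b must have the parity of D, and c = (b^2 - D)/(4a) must be an integer >= a.
Enumerate a = 1..24, b in [-a, a]:
  a=1: (1, 1, 461)  [1]
  a=2..10: none
  a=11: (11, -7, 43), (11, 7, 43)  [2]
  a=12: none
  a=13: (13, -9, 37), (13, 9, 37)  [2]
  a=14..18: none
  a=19: (19, 19, 29)  [1]
  a=20..24: none
Total reduced forms: 1 + 2 + 2 + 1 = 6
h = 6

6


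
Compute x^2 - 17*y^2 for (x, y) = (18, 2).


x^2 - d*y^2
= 18^2 - 17*2^2
= 324 - 68
= 256

256


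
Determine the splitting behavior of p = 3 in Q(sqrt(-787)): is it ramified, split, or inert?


K = Q(sqrt(-787)). Since d mod 4 = 1, disc(K) = -787.
Check p | disc: -787 mod 3 = 2.
p does not divide disc. Compute Legendre symbol (d/p):
2^((3-1)/2) mod 3 = -1
(d/p) = -1, so p is inert: (p) stays prime with e=1, f=2, g=1.
Therefore p is inert.

inert


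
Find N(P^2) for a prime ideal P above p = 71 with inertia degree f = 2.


N(P^a) = p^(a*f)
= 71^(2*2)
= 71^4
= 25411681

25411681


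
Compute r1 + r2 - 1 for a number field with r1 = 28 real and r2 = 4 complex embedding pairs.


By Dirichlet's unit theorem:
rank = r1 + r2 - 1
= 28 + 4 - 1
= 31

31


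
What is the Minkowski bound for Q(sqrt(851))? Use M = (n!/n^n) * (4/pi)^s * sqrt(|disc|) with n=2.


d = 851, d mod 4 = 3, so disc(K) = 4d = 3404; |disc(K)| = 3404
Real quadratic field, so n = 2, s = r2 = 0, r1 = 2
M = (n!/n^n) * (4/pi)^s * sqrt(|disc(K)|) = (2!/2^2) * (4/pi)^0 * sqrt(3404)
= 0.5 * 1.000000 * 58.343809
= 29.1719

29.1719


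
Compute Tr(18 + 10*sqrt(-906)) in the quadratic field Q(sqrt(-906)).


Tr(a + b*sqrt(d)) = (a + b*sqrt(d)) + (a - b*sqrt(d)) = 2a
= 2 * (18)
= 36

36


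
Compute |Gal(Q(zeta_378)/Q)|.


|Gal(Q(zeta_378)/Q)| = phi(378)
= 108

108


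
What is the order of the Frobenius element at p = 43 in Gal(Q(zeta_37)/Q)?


The Frobenius at p in Gal(Q(zeta_n)/Q) = (Z/nZ)* is the class of p, so its order is ord_37(43), the smallest k >= 1 with 43^k = 1 mod 37.
n = 37 = 37, phi(37) = 36; the order divides phi(n).
Divisors of 36: 1, 2, 3, 4, 6, 9, 12, 18, 36
Repeated squaring mod 37: 43^1 = 6, 43^2 = 36, 43^4 = 1, 43^8 = 1, 43^16 = 1, 43^32 = 1
Test divisors in increasing order:
  k=1: 43^1 = 6 mod 37
  k=2: 43^2 = 36 mod 37
  k=3: 43^3 = 36 * 6 = 31 mod 37
  k=4: 43^4 = 1 mod 37  <- first divisor giving 1
Order = 4

4


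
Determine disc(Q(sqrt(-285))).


For K = Q(sqrt(d)) with d squarefree: disc(K) = d if d = 1 mod 4, and disc(K) = 4d if d = 2 or 3 mod 4.
Here d = -285, and d mod 4 = 3.
d = 3 mod 4, not 1 (O_K = Z[sqrt(d)]), so disc(K) = 4d = 4 * (-285) = -1140

-1140


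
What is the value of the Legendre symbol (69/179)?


p = 179 is prime, so compute (69/179) with the reciprocity algorithm (Jacobi-symbol steps: pull out 2s via (2/n), flip via reciprocity, reduce):
  reciprocity: (69/179) -> +(179/69)
  reduce: (41/69)
  reciprocity: (41/69) -> +(69/41)
  reduce: (28/41)
  pull out 2: (2/41) = +1  (since 41 mod 8 = 1)
  pull out 2: (2/41) = +1  (since 41 mod 8 = 1)
  reciprocity: (7/41) -> +(41/7)
  reduce: (6/7)
  pull out 2: (2/7) = +1  (since 7 mod 8 = 7)
  reciprocity: (3/7) -> -(7/3)
  reduce: (1/3)
  (1/3) = 1
Product of signs = -1
(69/179) = -1

-1


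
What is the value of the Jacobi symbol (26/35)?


Compute (26/35) via quadratic reciprocity:
  pull out 2: (2/35) = -1  (since 35 mod 8 = 3)
  reciprocity: (13/35) -> +(35/13)
  reduce: (9/13)
  reciprocity: (9/13) -> +(13/9)
  reduce: (4/9)
  pull out 2: (2/9) = +1  (since 9 mod 8 = 1)
  pull out 2: (2/9) = +1  (since 9 mod 8 = 1)
  (1/9) = 1
Product of signs = -1

-1


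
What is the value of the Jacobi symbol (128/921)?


Compute (128/921) via quadratic reciprocity:
  pull out 2: (2/921) = +1  (since 921 mod 8 = 1)
  pull out 2: (2/921) = +1  (since 921 mod 8 = 1)
  pull out 2: (2/921) = +1  (since 921 mod 8 = 1)
  pull out 2: (2/921) = +1  (since 921 mod 8 = 1)
  pull out 2: (2/921) = +1  (since 921 mod 8 = 1)
  pull out 2: (2/921) = +1  (since 921 mod 8 = 1)
  pull out 2: (2/921) = +1  (since 921 mod 8 = 1)
  (1/921) = 1
Product of signs = 1

1


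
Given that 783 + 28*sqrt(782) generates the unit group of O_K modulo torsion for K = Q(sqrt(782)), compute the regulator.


epsilon = 783 + 28*sqrt(782)
= 1565.9994
R = ln(1565.9994)
= 7.3563

7.3563


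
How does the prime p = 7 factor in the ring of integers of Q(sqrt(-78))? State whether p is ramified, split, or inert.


K = Q(sqrt(-78)). Since d mod 4 = 2, disc(K) = -312.
Check p | disc: -312 mod 7 = 3.
p does not divide disc. Compute Legendre symbol (d/p):
6^((7-1)/2) mod 7 = -1
(d/p) = -1, so p is inert: (p) stays prime with e=1, f=2, g=1.
Therefore p is inert.

inert


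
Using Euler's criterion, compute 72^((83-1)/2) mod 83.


p = 83 is prime and the exponent is (p-1)/2 = 41, so by Euler's criterion 72^41 = (72/83) = +1 or -1 mod 83.
Compute by square-and-multiply:
  41 = 32 + 8 + 1 (binary 101001)
  Repeated squaring mod 83: 72^1 = 72, 72^2 = 38, 72^4 = 33, 72^8 = 10, 72^16 = 17, 72^32 = 40
  72^41 = 72^32 * 72^8 * 72^1 = 40 * 10 * 72 mod 83
    40 * 10 = 400 = 68 mod 83
    68 * 72 = 4896 = 82 mod 83
  72^41 = 82 mod 83
Result 82 = p - 1 = -1 mod 83: 72 is a quadratic non-residue mod 83. As a residue in [0, p-1] the value is 82.
72^41 mod 83 = 82

82
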